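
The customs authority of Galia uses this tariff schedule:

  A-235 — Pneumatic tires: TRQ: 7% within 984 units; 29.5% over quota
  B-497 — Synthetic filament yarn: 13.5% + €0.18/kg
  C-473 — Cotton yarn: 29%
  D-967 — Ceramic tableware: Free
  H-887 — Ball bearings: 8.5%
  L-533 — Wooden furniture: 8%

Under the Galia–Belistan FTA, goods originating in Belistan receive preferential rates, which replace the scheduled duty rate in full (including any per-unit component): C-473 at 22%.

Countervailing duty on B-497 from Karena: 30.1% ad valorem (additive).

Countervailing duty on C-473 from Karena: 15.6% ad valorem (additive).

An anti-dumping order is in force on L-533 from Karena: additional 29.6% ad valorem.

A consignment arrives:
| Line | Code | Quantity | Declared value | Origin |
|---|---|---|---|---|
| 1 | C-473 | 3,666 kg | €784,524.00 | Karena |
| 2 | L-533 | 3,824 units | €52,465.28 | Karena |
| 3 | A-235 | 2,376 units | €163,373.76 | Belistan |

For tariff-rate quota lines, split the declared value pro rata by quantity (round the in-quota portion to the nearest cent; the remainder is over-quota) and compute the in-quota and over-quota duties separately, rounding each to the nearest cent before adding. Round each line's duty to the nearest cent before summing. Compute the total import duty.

Line 1 (C-473, Karena, 3,666 kg, €784,524.00):
Base rate for C-473 is 29%.
C-473 has an FTA preferential rate, but origin Karena is not Belistan; base rate stands.
Additional duty on C-473 from Karena: +15.6%. Applied ad valorem rate: 29% + 15.6% = 44.6%.
Duty = €784,524.00 × 44.6% = €349,897.70.
Line 2 (L-533, Karena, 3,824 units, €52,465.28):
Base rate for L-533 is 8%.
Additional duty on L-533 from Karena: +29.6%. Applied ad valorem rate: 8% + 29.6% = 37.6%.
Duty = €52,465.28 × 37.6% = €19,726.95.
Line 3 (A-235, Belistan, 2,376 units, €163,373.76):
Code A-235 is under a tariff-rate quota (threshold 984 units). In-quota: 984 units at 7%; over-quota: 1,392 units at 29.5%.
Pro-rata value split: in-quota = €163,373.76 × 984/2,376 = €67,659.84; over-quota = €163,373.76 − €67,659.84 = €95,713.92.
In-quota duty = €67,659.84 × 7% = €4,736.19. Over-quota duty = €95,713.92 × 29.5% = €28,235.61.
Line duty = €4,736.19 + €28,235.61 = €32,971.80.
Total = €349,897.70 + €19,726.95 + €32,971.80 = €402,596.45.

€402,596.45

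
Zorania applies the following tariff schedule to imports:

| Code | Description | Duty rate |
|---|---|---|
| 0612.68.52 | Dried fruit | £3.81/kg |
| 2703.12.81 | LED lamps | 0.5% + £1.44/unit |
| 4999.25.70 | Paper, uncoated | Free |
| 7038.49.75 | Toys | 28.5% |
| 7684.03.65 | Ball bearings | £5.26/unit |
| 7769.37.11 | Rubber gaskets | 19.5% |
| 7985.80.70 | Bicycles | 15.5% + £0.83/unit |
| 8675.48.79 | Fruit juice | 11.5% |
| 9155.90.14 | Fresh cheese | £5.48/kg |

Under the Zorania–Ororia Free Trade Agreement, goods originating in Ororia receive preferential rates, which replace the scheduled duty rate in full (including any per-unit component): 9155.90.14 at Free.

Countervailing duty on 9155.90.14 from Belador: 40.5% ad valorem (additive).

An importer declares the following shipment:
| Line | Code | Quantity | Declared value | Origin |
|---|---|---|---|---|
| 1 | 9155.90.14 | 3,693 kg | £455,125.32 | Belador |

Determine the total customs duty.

£204,563.39

Line 1 (9155.90.14, Belador, 3,693 kg, £455,125.32):
Base rate for 9155.90.14 is £5.48/kg.
9155.90.14 has an FTA preferential rate, but origin Belador is not Ororia; base rate stands.
Additional duty on 9155.90.14 from Belador: +40.5% ad valorem. Applied ad valorem rate = 40.5%.
Duty = £455,125.32 × 40.5% + 3,693 × £5.48 = £204,563.39.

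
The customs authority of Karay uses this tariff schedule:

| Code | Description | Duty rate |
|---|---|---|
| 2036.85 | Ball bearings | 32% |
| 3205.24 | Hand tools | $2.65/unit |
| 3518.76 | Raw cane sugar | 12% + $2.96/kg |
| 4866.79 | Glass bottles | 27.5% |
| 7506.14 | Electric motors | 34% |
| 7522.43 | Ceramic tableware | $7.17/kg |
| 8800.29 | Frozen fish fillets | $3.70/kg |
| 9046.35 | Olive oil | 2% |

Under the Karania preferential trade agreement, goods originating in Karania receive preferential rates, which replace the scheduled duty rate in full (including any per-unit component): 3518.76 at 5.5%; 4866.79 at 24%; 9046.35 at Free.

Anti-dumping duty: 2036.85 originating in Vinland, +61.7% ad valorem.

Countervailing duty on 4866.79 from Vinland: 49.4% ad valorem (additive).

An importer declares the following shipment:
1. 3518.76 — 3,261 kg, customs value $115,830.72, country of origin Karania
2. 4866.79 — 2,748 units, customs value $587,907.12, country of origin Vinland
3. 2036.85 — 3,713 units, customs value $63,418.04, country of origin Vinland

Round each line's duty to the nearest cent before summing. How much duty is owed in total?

Line 1 (3518.76, Karania, 3,261 kg, $115,830.72):
Base rate for 3518.76 is 12% + $2.96/kg.
Origin Karania qualifies under the Karay–Karania agreement and 3518.76 is covered: preferential rate 5.5% applies instead.
Duty = $115,830.72 × 5.5% = $6,370.69.
Line 2 (4866.79, Vinland, 2,748 units, $587,907.12):
Base rate for 4866.79 is 27.5%.
4866.79 has an FTA preferential rate, but origin Vinland is not Karania; base rate stands.
Additional duty on 4866.79 from Vinland: +49.4%. Applied ad valorem rate: 27.5% + 49.4% = 76.9%.
Duty = $587,907.12 × 76.9% = $452,100.58.
Line 3 (2036.85, Vinland, 3,713 units, $63,418.04):
Base rate for 2036.85 is 32%.
Additional duty on 2036.85 from Vinland: +61.7%. Applied ad valorem rate: 32% + 61.7% = 93.7%.
Duty = $63,418.04 × 93.7% = $59,422.70.
Total = $6,370.69 + $452,100.58 + $59,422.70 = $517,893.97.

$517,893.97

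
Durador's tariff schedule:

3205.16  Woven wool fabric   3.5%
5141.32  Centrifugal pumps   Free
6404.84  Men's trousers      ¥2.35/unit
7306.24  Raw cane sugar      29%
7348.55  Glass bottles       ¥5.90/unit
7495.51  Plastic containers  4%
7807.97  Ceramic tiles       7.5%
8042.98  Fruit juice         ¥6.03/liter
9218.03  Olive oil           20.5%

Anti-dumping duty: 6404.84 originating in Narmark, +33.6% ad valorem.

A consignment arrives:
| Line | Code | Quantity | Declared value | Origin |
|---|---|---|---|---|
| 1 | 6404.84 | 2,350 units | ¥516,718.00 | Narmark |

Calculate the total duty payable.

Line 1 (6404.84, Narmark, 2,350 units, ¥516,718.00):
Base rate for 6404.84 is ¥2.35/unit.
Additional duty on 6404.84 from Narmark: +33.6% ad valorem. Applied ad valorem rate = 33.6%.
Duty = ¥516,718.00 × 33.6% + 2,350 × ¥2.35 = ¥179,139.75.

¥179,139.75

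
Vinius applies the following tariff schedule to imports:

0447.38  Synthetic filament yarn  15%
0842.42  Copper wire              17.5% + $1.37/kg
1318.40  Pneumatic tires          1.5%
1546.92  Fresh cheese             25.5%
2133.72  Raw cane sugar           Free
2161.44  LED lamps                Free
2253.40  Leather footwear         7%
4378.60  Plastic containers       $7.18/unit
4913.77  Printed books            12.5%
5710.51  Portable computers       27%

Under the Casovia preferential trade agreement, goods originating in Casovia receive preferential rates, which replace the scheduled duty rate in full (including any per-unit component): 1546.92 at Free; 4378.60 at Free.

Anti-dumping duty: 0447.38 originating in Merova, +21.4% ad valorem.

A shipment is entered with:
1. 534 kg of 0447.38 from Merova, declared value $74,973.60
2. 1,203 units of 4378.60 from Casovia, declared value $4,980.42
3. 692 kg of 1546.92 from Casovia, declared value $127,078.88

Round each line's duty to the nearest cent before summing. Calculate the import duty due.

Line 1 (0447.38, Merova, 534 kg, $74,973.60):
Base rate for 0447.38 is 15%.
Additional duty on 0447.38 from Merova: +21.4%. Applied ad valorem rate: 15% + 21.4% = 36.4%.
Duty = $74,973.60 × 36.4% = $27,290.39.
Line 2 (4378.60, Casovia, 1,203 units, $4,980.42):
Base rate for 4378.60 is $7.18/unit.
Origin Casovia qualifies under the Vinius–Casovia agreement and 4378.60 is covered: preferential rate Free applies instead.
Duty = $4,980.42 × 0% = $0.00.
Line 3 (1546.92, Casovia, 692 kg, $127,078.88):
Base rate for 1546.92 is 25.5%.
Origin Casovia qualifies under the Vinius–Casovia agreement and 1546.92 is covered: preferential rate Free applies instead.
Duty = $127,078.88 × 0% = $0.00.
Total = $27,290.39 + $0.00 + $0.00 = $27,290.39.

$27,290.39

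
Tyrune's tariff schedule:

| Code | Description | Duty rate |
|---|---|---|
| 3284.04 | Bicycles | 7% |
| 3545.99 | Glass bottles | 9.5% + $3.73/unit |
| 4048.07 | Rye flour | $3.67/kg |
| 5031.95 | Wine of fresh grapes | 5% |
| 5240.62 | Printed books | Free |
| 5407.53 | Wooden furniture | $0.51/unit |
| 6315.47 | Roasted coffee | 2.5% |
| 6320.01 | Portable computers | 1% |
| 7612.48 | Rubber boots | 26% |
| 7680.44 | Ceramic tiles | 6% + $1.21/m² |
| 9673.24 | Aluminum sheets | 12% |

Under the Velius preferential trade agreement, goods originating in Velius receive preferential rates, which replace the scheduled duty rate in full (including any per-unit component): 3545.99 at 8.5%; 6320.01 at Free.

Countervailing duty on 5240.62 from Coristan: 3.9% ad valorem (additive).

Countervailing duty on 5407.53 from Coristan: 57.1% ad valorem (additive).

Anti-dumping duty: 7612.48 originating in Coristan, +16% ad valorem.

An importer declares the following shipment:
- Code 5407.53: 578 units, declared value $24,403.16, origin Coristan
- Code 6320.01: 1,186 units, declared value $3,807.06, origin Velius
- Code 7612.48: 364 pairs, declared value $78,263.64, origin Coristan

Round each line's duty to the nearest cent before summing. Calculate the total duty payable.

$47,099.71

Line 1 (5407.53, Coristan, 578 units, $24,403.16):
Base rate for 5407.53 is $0.51/unit.
Additional duty on 5407.53 from Coristan: +57.1% ad valorem. Applied ad valorem rate = 57.1%.
Duty = $24,403.16 × 57.1% + 578 × $0.51 = $14,228.98.
Line 2 (6320.01, Velius, 1,186 units, $3,807.06):
Base rate for 6320.01 is 1%.
Origin Velius qualifies under the Tyrune–Velius agreement and 6320.01 is covered: preferential rate Free applies instead.
Duty = $3,807.06 × 0% = $0.00.
Line 3 (7612.48, Coristan, 364 pairs, $78,263.64):
Base rate for 7612.48 is 26%.
Additional duty on 7612.48 from Coristan: +16%. Applied ad valorem rate: 26% + 16% = 42%.
Duty = $78,263.64 × 42% = $32,870.73.
Total = $14,228.98 + $0.00 + $32,870.73 = $47,099.71.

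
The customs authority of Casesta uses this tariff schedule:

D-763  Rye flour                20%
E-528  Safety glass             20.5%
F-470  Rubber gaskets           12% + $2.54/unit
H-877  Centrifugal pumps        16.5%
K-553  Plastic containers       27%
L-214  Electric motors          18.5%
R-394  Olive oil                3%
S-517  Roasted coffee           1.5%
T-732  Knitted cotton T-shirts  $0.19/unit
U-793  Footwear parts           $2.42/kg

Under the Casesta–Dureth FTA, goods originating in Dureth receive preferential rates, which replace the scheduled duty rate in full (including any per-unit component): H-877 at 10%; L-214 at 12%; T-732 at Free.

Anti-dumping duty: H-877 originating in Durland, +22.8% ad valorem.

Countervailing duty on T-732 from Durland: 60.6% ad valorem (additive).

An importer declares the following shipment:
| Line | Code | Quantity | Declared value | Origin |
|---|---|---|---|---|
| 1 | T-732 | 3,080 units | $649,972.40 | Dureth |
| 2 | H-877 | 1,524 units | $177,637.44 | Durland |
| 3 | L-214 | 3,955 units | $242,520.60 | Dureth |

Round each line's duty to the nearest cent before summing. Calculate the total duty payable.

Line 1 (T-732, Dureth, 3,080 units, $649,972.40):
Base rate for T-732 is $0.19/unit.
Origin Dureth qualifies under the Casesta–Dureth agreement and T-732 is covered: preferential rate Free applies instead.
The additional-duty order on T-732 targets Durland, not Dureth; it does not apply.
Duty = $649,972.40 × 0% = $0.00.
Line 2 (H-877, Durland, 1,524 units, $177,637.44):
Base rate for H-877 is 16.5%.
H-877 has an FTA preferential rate, but origin Durland is not Dureth; base rate stands.
Additional duty on H-877 from Durland: +22.8%. Applied ad valorem rate: 16.5% + 22.8% = 39.3%.
Duty = $177,637.44 × 39.3% = $69,811.51.
Line 3 (L-214, Dureth, 3,955 units, $242,520.60):
Base rate for L-214 is 18.5%.
Origin Dureth qualifies under the Casesta–Dureth agreement and L-214 is covered: preferential rate 12% applies instead.
Duty = $242,520.60 × 12% = $29,102.47.
Total = $0.00 + $69,811.51 + $29,102.47 = $98,913.98.

$98,913.98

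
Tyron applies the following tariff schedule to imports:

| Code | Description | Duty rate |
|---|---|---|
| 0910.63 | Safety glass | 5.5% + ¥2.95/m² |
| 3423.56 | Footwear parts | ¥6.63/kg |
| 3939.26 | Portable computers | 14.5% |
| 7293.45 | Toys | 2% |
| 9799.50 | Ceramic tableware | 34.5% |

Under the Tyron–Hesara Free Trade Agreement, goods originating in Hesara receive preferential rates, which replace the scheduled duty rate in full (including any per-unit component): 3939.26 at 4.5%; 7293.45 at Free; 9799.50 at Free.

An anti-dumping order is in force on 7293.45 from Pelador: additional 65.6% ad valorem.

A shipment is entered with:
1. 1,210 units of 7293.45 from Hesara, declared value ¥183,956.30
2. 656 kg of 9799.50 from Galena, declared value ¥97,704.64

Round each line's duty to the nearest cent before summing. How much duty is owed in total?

Line 1 (7293.45, Hesara, 1,210 units, ¥183,956.30):
Base rate for 7293.45 is 2%.
Origin Hesara qualifies under the Tyron–Hesara agreement and 7293.45 is covered: preferential rate Free applies instead.
The additional-duty order on 7293.45 targets Pelador, not Hesara; it does not apply.
Duty = ¥183,956.30 × 0% = ¥0.00.
Line 2 (9799.50, Galena, 656 kg, ¥97,704.64):
Base rate for 9799.50 is 34.5%.
9799.50 has an FTA preferential rate, but origin Galena is not Hesara; base rate stands.
Duty = ¥97,704.64 × 34.5% = ¥33,708.10.
Total = ¥0.00 + ¥33,708.10 = ¥33,708.10.

¥33,708.10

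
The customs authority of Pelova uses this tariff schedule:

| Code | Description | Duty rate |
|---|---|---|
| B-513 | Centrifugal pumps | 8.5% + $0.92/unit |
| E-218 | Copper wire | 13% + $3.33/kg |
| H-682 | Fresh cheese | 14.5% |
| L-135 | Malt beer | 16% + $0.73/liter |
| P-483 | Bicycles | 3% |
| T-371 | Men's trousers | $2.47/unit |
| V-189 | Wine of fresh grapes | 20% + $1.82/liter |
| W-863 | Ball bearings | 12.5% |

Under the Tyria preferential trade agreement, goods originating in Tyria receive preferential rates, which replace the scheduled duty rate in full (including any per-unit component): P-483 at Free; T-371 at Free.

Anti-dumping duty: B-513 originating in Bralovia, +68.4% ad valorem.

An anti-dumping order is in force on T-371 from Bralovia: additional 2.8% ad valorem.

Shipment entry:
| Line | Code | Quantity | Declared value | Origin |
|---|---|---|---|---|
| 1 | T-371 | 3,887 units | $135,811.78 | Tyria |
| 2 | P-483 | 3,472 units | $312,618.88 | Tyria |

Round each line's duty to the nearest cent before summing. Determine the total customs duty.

$0.00

Line 1 (T-371, Tyria, 3,887 units, $135,811.78):
Base rate for T-371 is $2.47/unit.
Origin Tyria qualifies under the Pelova–Tyria agreement and T-371 is covered: preferential rate Free applies instead.
The additional-duty order on T-371 targets Bralovia, not Tyria; it does not apply.
Duty = $135,811.78 × 0% = $0.00.
Line 2 (P-483, Tyria, 3,472 units, $312,618.88):
Base rate for P-483 is 3%.
Origin Tyria qualifies under the Pelova–Tyria agreement and P-483 is covered: preferential rate Free applies instead.
Duty = $312,618.88 × 0% = $0.00.
Total = $0.00 + $0.00 = $0.00.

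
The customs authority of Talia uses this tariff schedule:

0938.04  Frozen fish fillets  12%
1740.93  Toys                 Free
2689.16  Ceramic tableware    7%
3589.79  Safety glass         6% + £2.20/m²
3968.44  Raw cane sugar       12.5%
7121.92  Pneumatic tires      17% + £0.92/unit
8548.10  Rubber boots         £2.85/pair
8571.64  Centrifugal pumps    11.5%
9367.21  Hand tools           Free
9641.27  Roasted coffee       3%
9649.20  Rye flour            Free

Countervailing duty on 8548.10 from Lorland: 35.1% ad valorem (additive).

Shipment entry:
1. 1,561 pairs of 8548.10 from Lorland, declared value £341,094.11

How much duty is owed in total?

Line 1 (8548.10, Lorland, 1,561 pairs, £341,094.11):
Base rate for 8548.10 is £2.85/pair.
Additional duty on 8548.10 from Lorland: +35.1% ad valorem. Applied ad valorem rate = 35.1%.
Duty = £341,094.11 × 35.1% + 1,561 × £2.85 = £124,172.88.

£124,172.88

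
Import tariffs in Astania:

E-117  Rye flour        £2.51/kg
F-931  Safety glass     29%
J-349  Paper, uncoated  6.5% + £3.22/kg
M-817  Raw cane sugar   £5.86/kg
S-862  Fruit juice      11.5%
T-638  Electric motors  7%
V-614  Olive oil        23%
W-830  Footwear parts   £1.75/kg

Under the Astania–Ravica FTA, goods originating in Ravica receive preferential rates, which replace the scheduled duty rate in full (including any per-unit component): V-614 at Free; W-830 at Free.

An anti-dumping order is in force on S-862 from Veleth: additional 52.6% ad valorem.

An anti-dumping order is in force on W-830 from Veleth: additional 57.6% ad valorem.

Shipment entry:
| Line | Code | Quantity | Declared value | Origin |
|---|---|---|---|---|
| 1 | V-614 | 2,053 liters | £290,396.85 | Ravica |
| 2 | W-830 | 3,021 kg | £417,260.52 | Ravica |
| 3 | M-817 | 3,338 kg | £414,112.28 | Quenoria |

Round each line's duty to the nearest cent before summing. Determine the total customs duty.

Line 1 (V-614, Ravica, 2,053 liters, £290,396.85):
Base rate for V-614 is 23%.
Origin Ravica qualifies under the Astania–Ravica agreement and V-614 is covered: preferential rate Free applies instead.
Duty = £290,396.85 × 0% = £0.00.
Line 2 (W-830, Ravica, 3,021 kg, £417,260.52):
Base rate for W-830 is £1.75/kg.
Origin Ravica qualifies under the Astania–Ravica agreement and W-830 is covered: preferential rate Free applies instead.
The additional-duty order on W-830 targets Veleth, not Ravica; it does not apply.
Duty = £417,260.52 × 0% = £0.00.
Line 3 (M-817, Quenoria, 3,338 kg, £414,112.28):
Base rate for M-817 is £5.86/kg.
Duty = 3,338 × £5.86 = £19,560.68.
Total = £0.00 + £0.00 + £19,560.68 = £19,560.68.

£19,560.68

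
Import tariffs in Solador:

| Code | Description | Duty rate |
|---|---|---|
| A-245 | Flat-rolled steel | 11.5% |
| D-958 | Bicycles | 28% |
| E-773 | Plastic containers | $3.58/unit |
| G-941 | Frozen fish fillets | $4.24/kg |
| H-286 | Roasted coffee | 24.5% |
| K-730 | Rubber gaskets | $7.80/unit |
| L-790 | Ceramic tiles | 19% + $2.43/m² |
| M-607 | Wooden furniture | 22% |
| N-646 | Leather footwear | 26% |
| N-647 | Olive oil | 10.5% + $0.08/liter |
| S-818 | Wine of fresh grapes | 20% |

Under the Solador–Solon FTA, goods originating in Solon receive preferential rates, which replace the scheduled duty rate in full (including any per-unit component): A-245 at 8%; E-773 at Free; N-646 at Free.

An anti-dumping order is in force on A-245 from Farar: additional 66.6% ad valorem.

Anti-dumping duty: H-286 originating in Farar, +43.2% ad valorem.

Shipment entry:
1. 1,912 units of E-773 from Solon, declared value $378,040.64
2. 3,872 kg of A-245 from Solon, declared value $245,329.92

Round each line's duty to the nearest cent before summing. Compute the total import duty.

Line 1 (E-773, Solon, 1,912 units, $378,040.64):
Base rate for E-773 is $3.58/unit.
Origin Solon qualifies under the Solador–Solon agreement and E-773 is covered: preferential rate Free applies instead.
Duty = $378,040.64 × 0% = $0.00.
Line 2 (A-245, Solon, 3,872 kg, $245,329.92):
Base rate for A-245 is 11.5%.
Origin Solon qualifies under the Solador–Solon agreement and A-245 is covered: preferential rate 8% applies instead.
The additional-duty order on A-245 targets Farar, not Solon; it does not apply.
Duty = $245,329.92 × 8% = $19,626.39.
Total = $0.00 + $19,626.39 = $19,626.39.

$19,626.39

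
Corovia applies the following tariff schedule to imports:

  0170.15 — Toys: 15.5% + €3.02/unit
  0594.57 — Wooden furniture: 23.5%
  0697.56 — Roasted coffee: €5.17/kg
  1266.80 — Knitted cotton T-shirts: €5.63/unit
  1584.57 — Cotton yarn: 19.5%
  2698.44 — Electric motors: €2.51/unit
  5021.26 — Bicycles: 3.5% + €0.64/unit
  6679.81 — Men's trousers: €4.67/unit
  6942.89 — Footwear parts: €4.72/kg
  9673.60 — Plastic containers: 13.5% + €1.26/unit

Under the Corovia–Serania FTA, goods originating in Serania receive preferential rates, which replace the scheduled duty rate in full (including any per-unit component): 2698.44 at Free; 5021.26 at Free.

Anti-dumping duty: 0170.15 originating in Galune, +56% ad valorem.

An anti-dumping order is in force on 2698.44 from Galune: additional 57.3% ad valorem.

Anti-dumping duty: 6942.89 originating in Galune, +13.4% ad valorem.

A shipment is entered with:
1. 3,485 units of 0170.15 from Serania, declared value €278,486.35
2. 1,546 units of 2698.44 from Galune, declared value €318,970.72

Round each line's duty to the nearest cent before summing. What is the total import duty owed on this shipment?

Line 1 (0170.15, Serania, 3,485 units, €278,486.35):
Base rate for 0170.15 is 15.5% + €3.02/unit.
Origin Serania is the FTA partner but 0170.15 is not on the preference list; base rate stands.
The additional-duty order on 0170.15 targets Galune, not Serania; it does not apply.
Duty = €278,486.35 × 15.5% + 3,485 × €3.02 = €53,690.08.
Line 2 (2698.44, Galune, 1,546 units, €318,970.72):
Base rate for 2698.44 is €2.51/unit.
2698.44 has an FTA preferential rate, but origin Galune is not Serania; base rate stands.
Additional duty on 2698.44 from Galune: +57.3% ad valorem. Applied ad valorem rate = 57.3%.
Duty = €318,970.72 × 57.3% + 1,546 × €2.51 = €186,650.68.
Total = €53,690.08 + €186,650.68 = €240,340.76.

€240,340.76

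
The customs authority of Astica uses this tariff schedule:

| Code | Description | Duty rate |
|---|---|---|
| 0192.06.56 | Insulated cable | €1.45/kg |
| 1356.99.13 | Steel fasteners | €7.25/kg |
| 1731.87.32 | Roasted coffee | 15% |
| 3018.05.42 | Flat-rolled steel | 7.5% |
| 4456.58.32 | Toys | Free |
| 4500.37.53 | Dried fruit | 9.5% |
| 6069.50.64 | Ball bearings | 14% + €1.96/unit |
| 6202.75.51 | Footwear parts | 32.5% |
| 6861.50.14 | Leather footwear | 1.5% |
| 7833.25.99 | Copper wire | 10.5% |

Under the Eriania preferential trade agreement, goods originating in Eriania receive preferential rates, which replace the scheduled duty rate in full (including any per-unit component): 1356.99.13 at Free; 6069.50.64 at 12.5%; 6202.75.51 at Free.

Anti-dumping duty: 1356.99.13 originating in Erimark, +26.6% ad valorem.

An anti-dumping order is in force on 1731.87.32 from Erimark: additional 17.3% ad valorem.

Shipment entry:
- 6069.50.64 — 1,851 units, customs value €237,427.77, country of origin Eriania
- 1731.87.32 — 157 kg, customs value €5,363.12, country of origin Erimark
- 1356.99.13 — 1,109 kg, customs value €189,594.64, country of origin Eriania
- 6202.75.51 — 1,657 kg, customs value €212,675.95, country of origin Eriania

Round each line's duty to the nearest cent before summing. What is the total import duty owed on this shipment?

Line 1 (6069.50.64, Eriania, 1,851 units, €237,427.77):
Base rate for 6069.50.64 is 14% + €1.96/unit.
Origin Eriania qualifies under the Astica–Eriania agreement and 6069.50.64 is covered: preferential rate 12.5% applies instead.
Duty = €237,427.77 × 12.5% = €29,678.47.
Line 2 (1731.87.32, Erimark, 157 kg, €5,363.12):
Base rate for 1731.87.32 is 15%.
Additional duty on 1731.87.32 from Erimark: +17.3%. Applied ad valorem rate: 15% + 17.3% = 32.3%.
Duty = €5,363.12 × 32.3% = €1,732.29.
Line 3 (1356.99.13, Eriania, 1,109 kg, €189,594.64):
Base rate for 1356.99.13 is €7.25/kg.
Origin Eriania qualifies under the Astica–Eriania agreement and 1356.99.13 is covered: preferential rate Free applies instead.
The additional-duty order on 1356.99.13 targets Erimark, not Eriania; it does not apply.
Duty = €189,594.64 × 0% = €0.00.
Line 4 (6202.75.51, Eriania, 1,657 kg, €212,675.95):
Base rate for 6202.75.51 is 32.5%.
Origin Eriania qualifies under the Astica–Eriania agreement and 6202.75.51 is covered: preferential rate Free applies instead.
Duty = €212,675.95 × 0% = €0.00.
Total = €29,678.47 + €1,732.29 + €0.00 + €0.00 = €31,410.76.

€31,410.76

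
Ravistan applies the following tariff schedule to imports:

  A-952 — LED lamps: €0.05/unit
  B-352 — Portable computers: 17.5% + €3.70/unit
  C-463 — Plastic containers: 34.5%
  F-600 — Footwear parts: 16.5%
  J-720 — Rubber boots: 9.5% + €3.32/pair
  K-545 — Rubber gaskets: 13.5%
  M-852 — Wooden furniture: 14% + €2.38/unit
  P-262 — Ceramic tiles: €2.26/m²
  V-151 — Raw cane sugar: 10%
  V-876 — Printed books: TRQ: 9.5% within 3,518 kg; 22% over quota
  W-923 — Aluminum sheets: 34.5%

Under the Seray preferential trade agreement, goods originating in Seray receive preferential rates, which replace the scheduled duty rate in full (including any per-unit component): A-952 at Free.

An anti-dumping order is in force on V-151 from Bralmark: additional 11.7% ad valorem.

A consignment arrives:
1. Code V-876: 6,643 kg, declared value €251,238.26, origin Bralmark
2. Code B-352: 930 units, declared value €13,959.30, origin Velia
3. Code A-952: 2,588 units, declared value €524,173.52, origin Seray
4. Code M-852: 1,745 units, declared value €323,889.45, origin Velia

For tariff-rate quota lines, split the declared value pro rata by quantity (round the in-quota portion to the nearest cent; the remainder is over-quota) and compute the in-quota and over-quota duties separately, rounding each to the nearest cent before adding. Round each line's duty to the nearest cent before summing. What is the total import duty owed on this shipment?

€94,022.57

Line 1 (V-876, Bralmark, 6,643 kg, €251,238.26):
Code V-876 is under a tariff-rate quota (threshold 3,518 kg). In-quota: 3,518 kg at 9.5%; over-quota: 3,125 kg at 22%.
Pro-rata value split: in-quota = €251,238.26 × 3,518/6,643 = €133,050.76; over-quota = €251,238.26 − €133,050.76 = €118,187.50.
In-quota duty = €133,050.76 × 9.5% = €12,639.82. Over-quota duty = €118,187.50 × 22% = €26,001.25.
Line duty = €12,639.82 + €26,001.25 = €38,641.07.
Line 2 (B-352, Velia, 930 units, €13,959.30):
Base rate for B-352 is 17.5% + €3.70/unit.
Duty = €13,959.30 × 17.5% + 930 × €3.70 = €5,883.88.
Line 3 (A-952, Seray, 2,588 units, €524,173.52):
Base rate for A-952 is €0.05/unit.
Origin Seray qualifies under the Ravistan–Seray agreement and A-952 is covered: preferential rate Free applies instead.
Duty = €524,173.52 × 0% = €0.00.
Line 4 (M-852, Velia, 1,745 units, €323,889.45):
Base rate for M-852 is 14% + €2.38/unit.
Duty = €323,889.45 × 14% + 1,745 × €2.38 = €49,497.62.
Total = €38,641.07 + €5,883.88 + €0.00 + €49,497.62 = €94,022.57.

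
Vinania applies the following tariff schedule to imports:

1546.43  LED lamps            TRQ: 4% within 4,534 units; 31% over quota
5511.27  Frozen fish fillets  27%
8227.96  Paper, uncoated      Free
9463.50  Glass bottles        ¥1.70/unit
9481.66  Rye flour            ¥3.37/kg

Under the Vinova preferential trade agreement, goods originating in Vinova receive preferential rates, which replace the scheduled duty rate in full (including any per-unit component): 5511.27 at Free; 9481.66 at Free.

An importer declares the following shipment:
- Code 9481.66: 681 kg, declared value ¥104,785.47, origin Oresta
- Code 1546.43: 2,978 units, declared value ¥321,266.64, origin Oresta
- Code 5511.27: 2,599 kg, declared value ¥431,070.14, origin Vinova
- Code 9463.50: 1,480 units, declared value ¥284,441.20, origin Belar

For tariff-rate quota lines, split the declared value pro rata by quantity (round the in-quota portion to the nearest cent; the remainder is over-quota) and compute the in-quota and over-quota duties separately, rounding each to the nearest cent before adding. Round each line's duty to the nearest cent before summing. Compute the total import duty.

Line 1 (9481.66, Oresta, 681 kg, ¥104,785.47):
Base rate for 9481.66 is ¥3.37/kg.
9481.66 has an FTA preferential rate, but origin Oresta is not Vinova; base rate stands.
Duty = 681 × ¥3.37 = ¥2,294.97.
Line 2 (1546.43, Oresta, 2,978 units, ¥321,266.64):
Code 1546.43 is under a tariff-rate quota (threshold 4,534 units). Quantity 2,978 units is within the quota, so the in-quota rate 4% applies to the full value.
Duty = ¥321,266.64 × 4% = ¥12,850.67.
Line 3 (5511.27, Vinova, 2,599 kg, ¥431,070.14):
Base rate for 5511.27 is 27%.
Origin Vinova qualifies under the Vinania–Vinova agreement and 5511.27 is covered: preferential rate Free applies instead.
Duty = ¥431,070.14 × 0% = ¥0.00.
Line 4 (9463.50, Belar, 1,480 units, ¥284,441.20):
Base rate for 9463.50 is ¥1.70/unit.
Duty = 1,480 × ¥1.70 = ¥2,516.00.
Total = ¥2,294.97 + ¥12,850.67 + ¥0.00 + ¥2,516.00 = ¥17,661.64.

¥17,661.64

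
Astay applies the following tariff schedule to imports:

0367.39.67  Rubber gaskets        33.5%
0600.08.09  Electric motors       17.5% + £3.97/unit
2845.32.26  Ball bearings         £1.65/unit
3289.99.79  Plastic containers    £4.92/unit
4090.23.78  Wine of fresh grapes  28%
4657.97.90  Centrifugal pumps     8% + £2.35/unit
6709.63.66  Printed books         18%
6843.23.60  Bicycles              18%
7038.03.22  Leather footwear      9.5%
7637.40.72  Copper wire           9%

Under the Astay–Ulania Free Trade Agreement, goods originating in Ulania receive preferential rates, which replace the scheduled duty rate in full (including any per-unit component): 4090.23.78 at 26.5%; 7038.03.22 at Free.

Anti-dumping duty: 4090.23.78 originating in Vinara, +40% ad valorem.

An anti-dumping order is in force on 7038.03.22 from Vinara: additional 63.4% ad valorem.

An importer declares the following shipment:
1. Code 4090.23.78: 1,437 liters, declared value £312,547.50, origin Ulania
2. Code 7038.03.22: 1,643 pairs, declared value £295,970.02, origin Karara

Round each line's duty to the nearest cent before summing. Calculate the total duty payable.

Line 1 (4090.23.78, Ulania, 1,437 liters, £312,547.50):
Base rate for 4090.23.78 is 28%.
Origin Ulania qualifies under the Astay–Ulania agreement and 4090.23.78 is covered: preferential rate 26.5% applies instead.
The additional-duty order on 4090.23.78 targets Vinara, not Ulania; it does not apply.
Duty = £312,547.50 × 26.5% = £82,825.09.
Line 2 (7038.03.22, Karara, 1,643 pairs, £295,970.02):
Base rate for 7038.03.22 is 9.5%.
7038.03.22 has an FTA preferential rate, but origin Karara is not Ulania; base rate stands.
The additional-duty order on 7038.03.22 targets Vinara, not Karara; it does not apply.
Duty = £295,970.02 × 9.5% = £28,117.15.
Total = £82,825.09 + £28,117.15 = £110,942.24.

£110,942.24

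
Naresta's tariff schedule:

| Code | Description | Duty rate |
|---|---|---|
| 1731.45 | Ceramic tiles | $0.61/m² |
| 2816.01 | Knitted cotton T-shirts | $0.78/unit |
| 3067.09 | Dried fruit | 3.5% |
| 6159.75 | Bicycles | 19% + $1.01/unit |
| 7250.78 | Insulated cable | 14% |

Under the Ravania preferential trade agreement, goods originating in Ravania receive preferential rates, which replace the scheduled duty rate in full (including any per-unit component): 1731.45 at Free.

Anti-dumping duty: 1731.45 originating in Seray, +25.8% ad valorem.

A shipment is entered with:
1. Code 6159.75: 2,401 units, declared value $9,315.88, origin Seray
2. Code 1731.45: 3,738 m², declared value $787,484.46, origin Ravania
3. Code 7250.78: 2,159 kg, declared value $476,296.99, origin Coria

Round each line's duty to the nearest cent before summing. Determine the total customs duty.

Line 1 (6159.75, Seray, 2,401 units, $9,315.88):
Base rate for 6159.75 is 19% + $1.01/unit.
Duty = $9,315.88 × 19% + 2,401 × $1.01 = $4,195.03.
Line 2 (1731.45, Ravania, 3,738 m², $787,484.46):
Base rate for 1731.45 is $0.61/m².
Origin Ravania qualifies under the Naresta–Ravania agreement and 1731.45 is covered: preferential rate Free applies instead.
The additional-duty order on 1731.45 targets Seray, not Ravania; it does not apply.
Duty = $787,484.46 × 0% = $0.00.
Line 3 (7250.78, Coria, 2,159 kg, $476,296.99):
Base rate for 7250.78 is 14%.
Duty = $476,296.99 × 14% = $66,681.58.
Total = $4,195.03 + $0.00 + $66,681.58 = $70,876.61.

$70,876.61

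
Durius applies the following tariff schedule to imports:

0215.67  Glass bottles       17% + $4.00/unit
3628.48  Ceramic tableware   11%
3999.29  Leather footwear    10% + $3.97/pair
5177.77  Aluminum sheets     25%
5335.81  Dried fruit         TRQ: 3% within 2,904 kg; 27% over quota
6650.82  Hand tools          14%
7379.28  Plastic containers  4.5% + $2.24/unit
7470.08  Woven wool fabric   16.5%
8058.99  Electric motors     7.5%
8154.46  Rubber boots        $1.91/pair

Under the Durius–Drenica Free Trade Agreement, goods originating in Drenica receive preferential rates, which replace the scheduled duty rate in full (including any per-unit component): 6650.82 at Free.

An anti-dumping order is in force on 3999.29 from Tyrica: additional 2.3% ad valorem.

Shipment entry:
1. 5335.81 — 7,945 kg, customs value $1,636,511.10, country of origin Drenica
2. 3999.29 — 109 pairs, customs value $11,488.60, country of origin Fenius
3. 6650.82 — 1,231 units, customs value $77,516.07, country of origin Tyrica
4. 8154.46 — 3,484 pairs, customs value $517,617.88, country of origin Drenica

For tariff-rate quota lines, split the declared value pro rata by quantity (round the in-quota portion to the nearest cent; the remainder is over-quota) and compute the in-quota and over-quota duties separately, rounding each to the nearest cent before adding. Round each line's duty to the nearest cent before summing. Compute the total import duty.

Line 1 (5335.81, Drenica, 7,945 kg, $1,636,511.10):
Code 5335.81 is under a tariff-rate quota (threshold 2,904 kg). In-quota: 2,904 kg at 3%; over-quota: 5,041 kg at 27%.
Pro-rata value split: in-quota = $1,636,511.10 × 2,904/7,945 = $598,165.92; over-quota = $1,636,511.10 − $598,165.92 = $1,038,345.18.
In-quota duty = $598,165.92 × 3% = $17,944.98. Over-quota duty = $1,038,345.18 × 27% = $280,353.20.
Line duty = $17,944.98 + $280,353.20 = $298,298.18.
Line 2 (3999.29, Fenius, 109 pairs, $11,488.60):
Base rate for 3999.29 is 10% + $3.97/pair.
The additional-duty order on 3999.29 targets Tyrica, not Fenius; it does not apply.
Duty = $11,488.60 × 10% + 109 × $3.97 = $1,581.59.
Line 3 (6650.82, Tyrica, 1,231 units, $77,516.07):
Base rate for 6650.82 is 14%.
6650.82 has an FTA preferential rate, but origin Tyrica is not Drenica; base rate stands.
Duty = $77,516.07 × 14% = $10,852.25.
Line 4 (8154.46, Drenica, 3,484 pairs, $517,617.88):
Base rate for 8154.46 is $1.91/pair.
Origin Drenica is the FTA partner but 8154.46 is not on the preference list; base rate stands.
Duty = 3,484 × $1.91 = $6,654.44.
Total = $298,298.18 + $1,581.59 + $10,852.25 + $6,654.44 = $317,386.46.

$317,386.46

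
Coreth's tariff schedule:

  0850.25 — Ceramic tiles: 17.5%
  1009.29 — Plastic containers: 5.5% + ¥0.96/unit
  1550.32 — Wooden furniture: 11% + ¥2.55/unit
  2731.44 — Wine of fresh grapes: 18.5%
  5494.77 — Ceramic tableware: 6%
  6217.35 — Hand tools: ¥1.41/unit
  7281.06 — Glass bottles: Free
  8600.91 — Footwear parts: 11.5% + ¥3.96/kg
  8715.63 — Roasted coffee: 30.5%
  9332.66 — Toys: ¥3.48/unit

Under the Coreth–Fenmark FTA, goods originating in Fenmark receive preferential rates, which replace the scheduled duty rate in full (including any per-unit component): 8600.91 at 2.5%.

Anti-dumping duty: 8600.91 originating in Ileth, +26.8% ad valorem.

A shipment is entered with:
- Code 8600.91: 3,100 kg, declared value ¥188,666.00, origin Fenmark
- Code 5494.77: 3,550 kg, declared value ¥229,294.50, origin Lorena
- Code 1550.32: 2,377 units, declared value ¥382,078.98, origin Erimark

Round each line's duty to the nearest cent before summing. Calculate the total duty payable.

Line 1 (8600.91, Fenmark, 3,100 kg, ¥188,666.00):
Base rate for 8600.91 is 11.5% + ¥3.96/kg.
Origin Fenmark qualifies under the Coreth–Fenmark agreement and 8600.91 is covered: preferential rate 2.5% applies instead.
The additional-duty order on 8600.91 targets Ileth, not Fenmark; it does not apply.
Duty = ¥188,666.00 × 2.5% = ¥4,716.65.
Line 2 (5494.77, Lorena, 3,550 kg, ¥229,294.50):
Base rate for 5494.77 is 6%.
Duty = ¥229,294.50 × 6% = ¥13,757.67.
Line 3 (1550.32, Erimark, 2,377 units, ¥382,078.98):
Base rate for 1550.32 is 11% + ¥2.55/unit.
Duty = ¥382,078.98 × 11% + 2,377 × ¥2.55 = ¥48,090.04.
Total = ¥4,716.65 + ¥13,757.67 + ¥48,090.04 = ¥66,564.36.

¥66,564.36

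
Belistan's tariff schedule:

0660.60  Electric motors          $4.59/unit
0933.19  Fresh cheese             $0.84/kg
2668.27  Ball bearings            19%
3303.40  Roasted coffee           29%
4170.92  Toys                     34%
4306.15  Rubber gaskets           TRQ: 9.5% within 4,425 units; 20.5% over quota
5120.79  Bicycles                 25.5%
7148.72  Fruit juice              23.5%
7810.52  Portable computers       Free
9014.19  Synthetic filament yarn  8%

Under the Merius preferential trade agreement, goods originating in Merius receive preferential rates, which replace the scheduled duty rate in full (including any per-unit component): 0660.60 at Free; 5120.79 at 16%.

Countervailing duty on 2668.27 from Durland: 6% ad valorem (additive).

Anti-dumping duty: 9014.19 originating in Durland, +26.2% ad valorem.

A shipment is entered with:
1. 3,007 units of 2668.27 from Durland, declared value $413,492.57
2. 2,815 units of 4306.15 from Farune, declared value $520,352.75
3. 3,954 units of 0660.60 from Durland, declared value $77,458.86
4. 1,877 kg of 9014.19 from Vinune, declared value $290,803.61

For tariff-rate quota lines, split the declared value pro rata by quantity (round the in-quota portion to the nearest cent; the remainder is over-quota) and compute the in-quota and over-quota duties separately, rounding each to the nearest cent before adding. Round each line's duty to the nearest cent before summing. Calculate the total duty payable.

Line 1 (2668.27, Durland, 3,007 units, $413,492.57):
Base rate for 2668.27 is 19%.
Additional duty on 2668.27 from Durland: +6%. Applied ad valorem rate: 19% + 6% = 25%.
Duty = $413,492.57 × 25% = $103,373.14.
Line 2 (4306.15, Farune, 2,815 units, $520,352.75):
Code 4306.15 is under a tariff-rate quota (threshold 4,425 units). Quantity 2,815 units is within the quota, so the in-quota rate 9.5% applies to the full value.
Duty = $520,352.75 × 9.5% = $49,433.51.
Line 3 (0660.60, Durland, 3,954 units, $77,458.86):
Base rate for 0660.60 is $4.59/unit.
0660.60 has an FTA preferential rate, but origin Durland is not Merius; base rate stands.
Duty = 3,954 × $4.59 = $18,148.86.
Line 4 (9014.19, Vinune, 1,877 kg, $290,803.61):
Base rate for 9014.19 is 8%.
The additional-duty order on 9014.19 targets Durland, not Vinune; it does not apply.
Duty = $290,803.61 × 8% = $23,264.29.
Total = $103,373.14 + $49,433.51 + $18,148.86 + $23,264.29 = $194,219.80.

$194,219.80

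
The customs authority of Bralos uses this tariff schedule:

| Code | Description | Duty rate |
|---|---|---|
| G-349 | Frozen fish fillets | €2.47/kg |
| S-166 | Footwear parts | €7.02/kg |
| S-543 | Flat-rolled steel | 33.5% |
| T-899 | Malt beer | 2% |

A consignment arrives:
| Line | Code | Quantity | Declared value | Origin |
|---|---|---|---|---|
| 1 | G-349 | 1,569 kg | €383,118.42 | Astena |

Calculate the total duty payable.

Line 1 (G-349, Astena, 1,569 kg, €383,118.42):
Base rate for G-349 is €2.47/kg.
Duty = 1,569 × €2.47 = €3,875.43.

€3,875.43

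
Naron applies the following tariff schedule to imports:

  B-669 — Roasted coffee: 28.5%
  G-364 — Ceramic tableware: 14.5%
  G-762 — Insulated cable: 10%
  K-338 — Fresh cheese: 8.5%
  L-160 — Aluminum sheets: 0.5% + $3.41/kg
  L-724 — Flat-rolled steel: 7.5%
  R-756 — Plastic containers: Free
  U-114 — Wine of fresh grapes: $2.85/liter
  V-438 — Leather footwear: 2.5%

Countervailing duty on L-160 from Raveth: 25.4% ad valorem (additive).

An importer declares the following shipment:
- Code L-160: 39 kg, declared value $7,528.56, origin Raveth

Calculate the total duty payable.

$2,082.89

Line 1 (L-160, Raveth, 39 kg, $7,528.56):
Base rate for L-160 is 0.5% + $3.41/kg.
Additional duty on L-160 from Raveth: +25.4%. Applied ad valorem rate: 0.5% + 25.4% = 25.9%.
Duty = $7,528.56 × 25.9% + 39 × $3.41 = $2,082.89.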